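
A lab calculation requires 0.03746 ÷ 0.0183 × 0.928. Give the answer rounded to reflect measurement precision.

0.03746 ÷ 0.0183 × 0.928 = 1.89961092896…
Multiplication/division keeps the fewest significant figures: 0.03746 → 4 s.f., 0.0183 → 3 s.f., 0.928 → 3 s.f.; limit is 3.
Rounded to 3 significant figures: 1.90.

1.90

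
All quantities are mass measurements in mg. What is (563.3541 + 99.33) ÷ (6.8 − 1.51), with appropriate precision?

563.3541 + 99.33 = 662.6841, limited to 2 d.p. → 5 s.f.; 6.8 − 1.51 = 5.29, limited to 1 d.p. → 2 s.f.
Carrying full precision, 662.6841 ÷ 5.29 = 125.271096408…; keep min(5, 2) = 2 s.f.
Rounded to 2 significant figures: 1.3 × 10².

1.3 × 10²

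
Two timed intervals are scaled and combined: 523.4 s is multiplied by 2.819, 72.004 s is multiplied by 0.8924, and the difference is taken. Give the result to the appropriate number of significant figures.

523.4 × 2.819 = 1475.4646 → 1475 s (4 s.f., last digit at the 10^0 place).
72.004 × 0.8924 = 64.2563696 → 64.26 s (4 s.f., last digit at the 10^-2 place).
Difference: 1411.2082304 s; keep the coarser place, 10^0.
Result: 1411 s.

1411 s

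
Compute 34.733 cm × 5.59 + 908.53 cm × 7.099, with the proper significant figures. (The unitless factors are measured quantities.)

34.733 × 5.59 = 194.15747 → 194 cm (3 s.f., last digit at the 10^0 place).
908.53 × 7.099 = 6449.65447 → 6450. cm (4 s.f., last digit at the 10^0 place).
Sum: 6643.81194 cm; keep the coarser place, 10^0.
Result: 6.644 × 10^3 cm.

6.644 × 10^3 cm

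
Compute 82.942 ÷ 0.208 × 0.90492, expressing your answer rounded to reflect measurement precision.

82.942 ÷ 0.208 × 0.90492 = 360.845551154…
Multiplication/division keeps the fewest significant figures: 82.942 → 5 s.f., 0.208 → 3 s.f., 0.90492 → 5 s.f.; limit is 3.
Rounded to 3 significant figures: 361.

361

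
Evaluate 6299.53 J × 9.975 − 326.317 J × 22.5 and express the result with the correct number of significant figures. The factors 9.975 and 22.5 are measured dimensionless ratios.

5.550 × 10⁴ J

6299.53 × 9.975 = 62837.81175 → 6.284 × 10⁴ J (4 s.f., last digit at the 10^1 place).
326.317 × 22.5 = 7342.1325 → 7.34 × 10³ J (3 s.f., last digit at the 10^1 place).
Difference: 55495.67925 J; keep the coarser place, 10^1.
Result: 5.550 × 10⁴ J.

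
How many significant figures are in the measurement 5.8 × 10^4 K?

2

5.8 × 10^4: in scientific notation every digit of the coefficient is significant.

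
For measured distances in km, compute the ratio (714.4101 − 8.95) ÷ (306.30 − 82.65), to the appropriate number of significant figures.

3.1543

714.4101 − 8.95 = 705.4601, limited to 2 d.p. → 5 s.f.; 306.30 − 82.65 = 223.65, limited to 2 d.p. → 5 s.f.
Carrying full precision, 705.4601 ÷ 223.65 = 3.1543040465…; keep min(5, 5) = 5 s.f.
Rounded to 5 significant figures: 3.1543.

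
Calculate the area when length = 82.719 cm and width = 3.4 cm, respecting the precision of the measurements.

2.8 × 10² cm²

area = 82.719 cm × 3.4 cm = 281.2446 cm².
82.719 has 5 significant figures; 3.4 has 2.
Division/multiplication keeps the fewest: 2 significant figures.
Rounded: 2.8 × 10² cm².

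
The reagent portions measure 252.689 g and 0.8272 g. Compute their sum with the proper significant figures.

252.689 g + 0.8272 g = 253.5162 g.
Addition/subtraction keeps the fewest decimal places: 252.689 → 3 decimal places, 0.8272 → 4 decimal places; limit is 3.
Rounded to 3 decimal places: 253.516 g.

253.516 g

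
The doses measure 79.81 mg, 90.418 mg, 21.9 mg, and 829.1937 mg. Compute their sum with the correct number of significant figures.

79.81 mg + 90.418 mg + 21.9 mg + 829.1937 mg = 1021.3217 mg.
Addition/subtraction keeps the fewest decimal places: 79.81 → 2 decimal places, 90.418 → 3 decimal places, 21.9 → 1 decimal place, 829.1937 → 4 decimal places; limit is 1.
Rounded to 1 decimal place: 1021.3 mg.

1021.3 mg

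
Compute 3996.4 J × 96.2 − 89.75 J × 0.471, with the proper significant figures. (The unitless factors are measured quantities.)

3.84 × 10^5 J

3996.4 × 96.2 = 384453.68 → 3.84 × 10^5 J (3 s.f., last digit at the 10^3 place).
89.75 × 0.471 = 42.27225 → 42.3 J (3 s.f., last digit at the 10^-1 place).
Difference: 384411.40775 J; keep the coarser place, 10^3.
Result: 3.84 × 10^5 J.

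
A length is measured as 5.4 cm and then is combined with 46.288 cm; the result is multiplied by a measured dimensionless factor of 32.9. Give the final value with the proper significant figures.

5.4 cm + 46.288 cm = 51.688 cm; the sum is limited to 1 decimal place (3 s.f.).
Carrying full precision, 51.688 × 32.9 = 1700.5352 cm; 32.9 has 3 s.f., so the result keeps min(3, 3) = 3 s.f.
Rounded to 3 significant figures: 1.70 × 10³ cm.

1.70 × 10³ cm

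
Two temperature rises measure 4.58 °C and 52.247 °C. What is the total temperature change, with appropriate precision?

4.58 °C + 52.247 °C = 56.827 °C.
Addition/subtraction keeps the fewest decimal places: 4.58 → 2 decimal places, 52.247 → 3 decimal places; limit is 2.
Rounded to 2 decimal places: 56.83 °C.

56.83 °C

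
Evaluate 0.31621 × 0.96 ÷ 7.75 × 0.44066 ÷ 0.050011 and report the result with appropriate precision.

0.35

0.31621 × 0.96 ÷ 7.75 × 0.44066 ÷ 0.050011 = 0.345130405907…
Multiplication/division keeps the fewest significant figures: 0.31621 → 5 s.f., 0.96 → 2 s.f., 7.75 → 3 s.f., 0.44066 → 5 s.f., 0.050011 → 5 s.f.; limit is 2.
Rounded to 2 significant figures: 0.35.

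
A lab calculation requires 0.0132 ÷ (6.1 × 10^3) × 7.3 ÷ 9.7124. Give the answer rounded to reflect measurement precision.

0.0132 ÷ (6.1 × 10^3) × 7.3 ÷ 9.7124 = 0.0000016264487986…
Multiplication/division keeps the fewest significant figures: 0.0132 → 3 s.f., 6.1 × 10^3 → 2 s.f., 7.3 → 2 s.f., 9.7124 → 5 s.f.; limit is 2.
Rounded to 2 significant figures: 1.6 × 10^-6.

1.6 × 10^-6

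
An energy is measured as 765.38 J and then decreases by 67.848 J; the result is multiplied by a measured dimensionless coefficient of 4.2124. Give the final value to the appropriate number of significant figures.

765.38 J − 67.848 J = 697.532 J; the difference is limited to 2 decimal places (5 s.f.).
Carrying full precision, 697.532 × 4.2124 = 2938.2837968 J; 4.2124 has 5 s.f., so the result keeps min(5, 5) = 5 s.f.
Rounded to 5 significant figures: 2938.3 J.

2938.3 J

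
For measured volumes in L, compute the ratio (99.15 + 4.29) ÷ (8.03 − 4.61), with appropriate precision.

30.2

99.15 + 4.29 = 103.44, limited to 2 d.p. → 5 s.f.; 8.03 − 4.61 = 3.42, limited to 2 d.p. → 3 s.f.
Carrying full precision, 103.44 ÷ 3.42 = 30.2456140351…; keep min(5, 3) = 3 s.f.
Rounded to 3 significant figures: 30.2.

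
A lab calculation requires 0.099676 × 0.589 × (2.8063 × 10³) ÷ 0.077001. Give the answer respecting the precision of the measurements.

0.099676 × 0.589 × (2.8063 × 10³) ÷ 0.077001 = 2139.65438024…
Multiplication/division keeps the fewest significant figures: 0.099676 → 5 s.f., 0.589 → 3 s.f., 2.8063 × 10³ → 5 s.f., 0.077001 → 5 s.f.; limit is 3.
Rounded to 3 significant figures: 2.14 × 10³.

2.14 × 10³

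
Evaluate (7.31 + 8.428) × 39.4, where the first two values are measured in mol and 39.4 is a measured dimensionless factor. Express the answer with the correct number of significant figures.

7.31 mol + 8.428 mol = 15.738 mol; the sum is limited to 2 decimal places (4 s.f.).
Carrying full precision, 15.738 × 39.4 = 620.0772 mol; 39.4 has 3 s.f., so the result keeps min(4, 3) = 3 s.f.
Rounded to 3 significant figures: 620. mol.

620. mol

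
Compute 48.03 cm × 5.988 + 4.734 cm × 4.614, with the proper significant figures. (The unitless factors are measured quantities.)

48.03 × 5.988 = 287.60364 → 287.6 cm (4 s.f., last digit at the 10^-1 place).
4.734 × 4.614 = 21.842676 → 21.84 cm (4 s.f., last digit at the 10^-2 place).
Sum: 309.446316 cm; keep the coarser place, 10^-1.
Result: 309.4 cm.

309.4 cm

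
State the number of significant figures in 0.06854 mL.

4

0.06854: leading zeros are not significant.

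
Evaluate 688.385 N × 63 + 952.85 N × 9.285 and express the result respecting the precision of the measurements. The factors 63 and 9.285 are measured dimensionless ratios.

688.385 × 63 = 43368.255 → 4.3 × 10^4 N (2 s.f., last digit at the 10^3 place).
952.85 × 9.285 = 8847.21225 → 8847 N (4 s.f., last digit at the 10^0 place).
Sum: 52215.46725 N; keep the coarser place, 10^3.
Result: 5.2 × 10^4 N.

5.2 × 10^4 N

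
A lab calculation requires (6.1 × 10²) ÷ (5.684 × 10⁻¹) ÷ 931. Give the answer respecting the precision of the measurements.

1.2

(6.1 × 10²) ÷ (5.684 × 10⁻¹) ÷ 931 = 1.1527259891…
Multiplication/division keeps the fewest significant figures: 6.1 × 10² → 2 s.f., 5.684 × 10⁻¹ → 4 s.f., 931 → 3 s.f.; limit is 2.
Rounded to 2 significant figures: 1.2.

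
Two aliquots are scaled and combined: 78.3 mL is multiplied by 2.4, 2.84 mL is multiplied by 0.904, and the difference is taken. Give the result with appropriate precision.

1.9 × 10^2 mL

78.3 × 2.4 = 187.92 → 1.9 × 10^2 mL (2 s.f., last digit at the 10^1 place).
2.84 × 0.904 = 2.56736 → 2.57 mL (3 s.f., last digit at the 10^-2 place).
Difference: 185.35264 mL; keep the coarser place, 10^1.
Result: 1.9 × 10^2 mL.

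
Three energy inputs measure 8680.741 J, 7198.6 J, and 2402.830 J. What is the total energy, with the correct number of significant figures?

8680.741 J + 7198.6 J + 2402.830 J = 18282.171 J.
Addition/subtraction keeps the fewest decimal places: 8680.741 → 3 decimal places, 7198.6 → 1 decimal place, 2402.830 → 3 decimal places; limit is 1.
Rounded to 1 decimal place: 18282.2 J.

18282.2 J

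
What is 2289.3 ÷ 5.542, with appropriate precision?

2289.3 ÷ 5.542 = 413.081919885…
Multiplication/division keeps the fewest significant figures: 2289.3 → 5 s.f., 5.542 → 4 s.f.; limit is 4.
Rounded to 4 significant figures: 4.131 × 10^2.

4.131 × 10^2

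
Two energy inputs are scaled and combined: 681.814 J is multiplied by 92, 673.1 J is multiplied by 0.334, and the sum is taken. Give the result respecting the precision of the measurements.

6.3 × 10⁴ J

681.814 × 92 = 62726.888 → 6.3 × 10⁴ J (2 s.f., last digit at the 10^3 place).
673.1 × 0.334 = 224.8154 → 225 J (3 s.f., last digit at the 10^0 place).
Sum: 62951.7034 J; keep the coarser place, 10^3.
Result: 6.3 × 10⁴ J.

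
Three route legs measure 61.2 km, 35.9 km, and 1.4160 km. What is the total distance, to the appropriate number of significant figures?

98.5 km

61.2 km + 35.9 km + 1.4160 km = 98.5160 km.
Addition/subtraction keeps the fewest decimal places: 61.2 → 1 decimal place, 35.9 → 1 decimal place, 1.4160 → 4 decimal places; limit is 1.
Rounded to 1 decimal place: 98.5 km.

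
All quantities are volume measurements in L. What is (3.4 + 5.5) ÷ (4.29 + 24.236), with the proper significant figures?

0.31

3.4 + 5.5 = 8.9, limited to 1 d.p. → 2 s.f.; 4.29 + 24.236 = 28.526, limited to 2 d.p. → 4 s.f.
Carrying full precision, 8.9 ÷ 28.526 = 0.311996073757…; keep min(2, 4) = 2 s.f.
Rounded to 2 significant figures: 0.31.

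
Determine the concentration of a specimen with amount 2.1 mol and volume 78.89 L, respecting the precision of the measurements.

concentration = 2.1 mol ÷ 78.89 L = 0.0266193433895… mol/L.
2.1 has 2 significant figures; 78.89 has 4.
Division/multiplication keeps the fewest: 2 significant figures.
Rounded: 0.027 mol/L.

0.027 mol/L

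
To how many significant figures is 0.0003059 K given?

4

0.0003059: leading zeros are not significant; zeros between nonzero digits are significant.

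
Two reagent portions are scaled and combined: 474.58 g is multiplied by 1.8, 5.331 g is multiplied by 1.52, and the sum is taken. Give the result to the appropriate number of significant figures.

474.58 × 1.8 = 854.244 → 8.5 × 10² g (2 s.f., last digit at the 10^1 place).
5.331 × 1.52 = 8.10312 → 8.10 g (3 s.f., last digit at the 10^-2 place).
Sum: 862.34712 g; keep the coarser place, 10^1.
Result: 8.6 × 10² g.

8.6 × 10² g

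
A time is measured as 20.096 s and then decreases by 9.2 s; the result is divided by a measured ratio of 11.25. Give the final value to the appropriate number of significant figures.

0.969 s

20.096 s − 9.2 s = 10.896 s; the difference is limited to 1 decimal place (3 s.f.).
Carrying full precision, 10.896 ÷ 11.25 = 0.968533333333… s; 11.25 has 4 s.f., so the result keeps min(3, 4) = 3 s.f.
Rounded to 3 significant figures: 0.969 s.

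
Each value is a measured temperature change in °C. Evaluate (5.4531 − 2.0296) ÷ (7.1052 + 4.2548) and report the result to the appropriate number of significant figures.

5.4531 − 2.0296 = 3.4235, limited to 4 d.p. → 5 s.f.; 7.1052 + 4.2548 = 11.3600, limited to 4 d.p. → 6 s.f.
Carrying full precision, 3.4235 ÷ 11.3600 = 0.30136443662…; keep min(5, 6) = 5 s.f.
Rounded to 5 significant figures: 0.30136.

0.30136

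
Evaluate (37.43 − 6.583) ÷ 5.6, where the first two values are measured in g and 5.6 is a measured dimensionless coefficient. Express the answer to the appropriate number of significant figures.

5.5 g

37.43 g − 6.583 g = 30.847 g; the difference is limited to 2 decimal places (4 s.f.).
Carrying full precision, 30.847 ÷ 5.6 = 5.50839285714… g; 5.6 has 2 s.f., so the result keeps min(4, 2) = 2 s.f.
Rounded to 2 significant figures: 5.5 g.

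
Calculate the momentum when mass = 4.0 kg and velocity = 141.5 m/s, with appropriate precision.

momentum = 4.0 kg × 141.5 m/s = 566 kg·m/s.
4.0 has 2 significant figures; 141.5 has 4.
Division/multiplication keeps the fewest: 2 significant figures.
Rounded: 5.7 × 10^2 kg·m/s.

5.7 × 10^2 kg·m/s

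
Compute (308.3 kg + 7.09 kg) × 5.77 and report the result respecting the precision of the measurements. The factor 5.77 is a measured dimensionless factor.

308.3 kg + 7.09 kg = 315.39 kg; the sum is limited to 1 decimal place (4 s.f.).
Carrying full precision, 315.39 × 5.77 = 1819.8003 kg; 5.77 has 3 s.f., so the result keeps min(4, 3) = 3 s.f.
Rounded to 3 significant figures: 1.82 × 10³ kg.

1.82 × 10³ kg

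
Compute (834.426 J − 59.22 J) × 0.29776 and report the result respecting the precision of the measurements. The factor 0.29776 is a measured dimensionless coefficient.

834.426 J − 59.22 J = 775.206 J; the difference is limited to 2 decimal places (5 s.f.).
Carrying full precision, 775.206 × 0.29776 = 230.82533856 J; 0.29776 has 5 s.f., so the result keeps min(5, 5) = 5 s.f.
Rounded to 5 significant figures: 230.83 J.

230.83 J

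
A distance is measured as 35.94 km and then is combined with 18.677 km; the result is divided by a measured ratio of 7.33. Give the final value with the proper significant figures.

7.45 km

35.94 km + 18.677 km = 54.617 km; the sum is limited to 2 decimal places (4 s.f.).
Carrying full precision, 54.617 ÷ 7.33 = 7.45115961801… km; 7.33 has 3 s.f., so the result keeps min(4, 3) = 3 s.f.
Rounded to 3 significant figures: 7.45 km.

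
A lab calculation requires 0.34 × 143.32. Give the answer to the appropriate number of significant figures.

0.34 × 143.32 = 48.7288
Multiplication/division keeps the fewest significant figures: 0.34 → 2 s.f., 143.32 → 5 s.f.; limit is 2.
Rounded to 2 significant figures: 49.

49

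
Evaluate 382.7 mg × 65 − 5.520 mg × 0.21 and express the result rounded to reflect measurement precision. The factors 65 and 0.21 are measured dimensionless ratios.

2.5 × 10⁴ mg

382.7 × 65 = 24875.5 → 2.5 × 10⁴ mg (2 s.f., last digit at the 10^3 place).
5.520 × 0.21 = 1.1592 → 1.2 mg (2 s.f., last digit at the 10^-1 place).
Difference: 24874.3408 mg; keep the coarser place, 10^3.
Result: 2.5 × 10⁴ mg.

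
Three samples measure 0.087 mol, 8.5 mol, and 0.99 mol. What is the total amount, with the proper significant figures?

9.6 mol

0.087 mol + 8.5 mol + 0.99 mol = 9.577 mol.
Addition/subtraction keeps the fewest decimal places: 0.087 → 3 decimal places, 8.5 → 1 decimal place, 0.99 → 2 decimal places; limit is 1.
Rounded to 1 decimal place: 9.6 mol.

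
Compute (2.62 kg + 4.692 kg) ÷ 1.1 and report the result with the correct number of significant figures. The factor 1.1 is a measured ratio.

6.6 kg

2.62 kg + 4.692 kg = 7.312 kg; the sum is limited to 2 decimal places (3 s.f.).
Carrying full precision, 7.312 ÷ 1.1 = 6.64727272727… kg; 1.1 has 2 s.f., so the result keeps min(3, 2) = 2 s.f.
Rounded to 2 significant figures: 6.6 kg.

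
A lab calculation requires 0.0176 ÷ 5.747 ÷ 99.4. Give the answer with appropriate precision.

3.08 × 10^-5

0.0176 ÷ 5.747 ÷ 99.4 = 0.0000308095309284…
Multiplication/division keeps the fewest significant figures: 0.0176 → 3 s.f., 5.747 → 4 s.f., 99.4 → 3 s.f.; limit is 3.
Rounded to 3 significant figures: 3.08 × 10^-5.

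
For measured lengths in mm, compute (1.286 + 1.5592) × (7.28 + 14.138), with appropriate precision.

60.94 mm²

1.286 + 1.5592 = 2.8452, limited to 3 d.p. → 4 s.f.; 7.28 + 14.138 = 21.418, limited to 2 d.p. → 4 s.f.
Carrying full precision, 2.8452 × 21.418 = 60.9384936; keep min(4, 4) = 4 s.f.
Rounded to 4 significant figures: 60.94 mm².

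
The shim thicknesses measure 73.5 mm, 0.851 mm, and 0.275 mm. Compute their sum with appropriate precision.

74.6 mm

73.5 mm + 0.851 mm + 0.275 mm = 74.626 mm.
Addition/subtraction keeps the fewest decimal places: 73.5 → 1 decimal place, 0.851 → 3 decimal places, 0.275 → 3 decimal places; limit is 1.
Rounded to 1 decimal place: 74.6 mm.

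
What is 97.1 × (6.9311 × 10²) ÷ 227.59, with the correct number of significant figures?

2.96 × 10²

97.1 × (6.9311 × 10²) ÷ 227.59 = 295.711503142…
Multiplication/division keeps the fewest significant figures: 97.1 → 3 s.f., 6.9311 × 10² → 5 s.f., 227.59 → 5 s.f.; limit is 3.
Rounded to 3 significant figures: 2.96 × 10².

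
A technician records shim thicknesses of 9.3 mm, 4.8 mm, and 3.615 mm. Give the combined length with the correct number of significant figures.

17.7 mm

9.3 mm + 4.8 mm + 3.615 mm = 17.715 mm.
Addition/subtraction keeps the fewest decimal places: 9.3 → 1 decimal place, 4.8 → 1 decimal place, 3.615 → 3 decimal places; limit is 1.
Rounded to 1 decimal place: 17.7 mm.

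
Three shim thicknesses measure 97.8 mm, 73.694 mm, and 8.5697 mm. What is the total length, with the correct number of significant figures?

97.8 mm + 73.694 mm + 8.5697 mm = 180.0637 mm.
Addition/subtraction keeps the fewest decimal places: 97.8 → 1 decimal place, 73.694 → 3 decimal places, 8.5697 → 4 decimal places; limit is 1.
Rounded to 1 decimal place: 180.1 mm.

180.1 mm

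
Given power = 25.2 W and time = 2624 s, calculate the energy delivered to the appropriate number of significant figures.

energy delivered = 25.2 W × 2624 s = 66124.8 J.
25.2 has 3 significant figures; 2624 has 4.
Division/multiplication keeps the fewest: 3 significant figures.
Rounded: 6.61 × 10^4 J.

6.61 × 10^4 J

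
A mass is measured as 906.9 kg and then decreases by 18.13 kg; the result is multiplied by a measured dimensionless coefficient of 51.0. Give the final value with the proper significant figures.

4.53 × 10⁴ kg

906.9 kg − 18.13 kg = 888.77 kg; the difference is limited to 1 decimal place (4 s.f.).
Carrying full precision, 888.77 × 51.0 = 45327.27 kg; 51.0 has 3 s.f., so the result keeps min(4, 3) = 3 s.f.
Rounded to 3 significant figures: 4.53 × 10⁴ kg.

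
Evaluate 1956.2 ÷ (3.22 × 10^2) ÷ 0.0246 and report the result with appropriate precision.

247

1956.2 ÷ (3.22 × 10^2) ÷ 0.0246 = 246.957531687…
Multiplication/division keeps the fewest significant figures: 1956.2 → 5 s.f., 3.22 × 10^2 → 3 s.f., 0.0246 → 3 s.f.; limit is 3.
Rounded to 3 significant figures: 247.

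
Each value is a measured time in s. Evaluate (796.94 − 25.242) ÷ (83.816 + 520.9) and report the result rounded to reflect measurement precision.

1.276

796.94 − 25.242 = 771.698, limited to 2 d.p. → 5 s.f.; 83.816 + 520.9 = 604.716, limited to 1 d.p. → 4 s.f.
Carrying full precision, 771.698 ÷ 604.716 = 1.27613292852…; keep min(5, 4) = 4 s.f.
Rounded to 4 significant figures: 1.276.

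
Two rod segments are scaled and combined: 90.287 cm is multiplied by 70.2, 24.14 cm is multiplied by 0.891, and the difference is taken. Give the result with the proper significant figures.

90.287 × 70.2 = 6338.1474 → 6.34 × 10³ cm (3 s.f., last digit at the 10^1 place).
24.14 × 0.891 = 21.50874 → 21.5 cm (3 s.f., last digit at the 10^-1 place).
Difference: 6316.63866 cm; keep the coarser place, 10^1.
Result: 6.32 × 10³ cm.

6.32 × 10³ cm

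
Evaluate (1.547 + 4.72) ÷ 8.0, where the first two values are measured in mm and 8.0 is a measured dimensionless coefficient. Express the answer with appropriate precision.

0.78 mm

1.547 mm + 4.72 mm = 6.267 mm; the sum is limited to 2 decimal places (3 s.f.).
Carrying full precision, 6.267 ÷ 8.0 = 0.783375 mm; 8.0 has 2 s.f., so the result keeps min(3, 2) = 2 s.f.
Rounded to 2 significant figures: 0.78 mm.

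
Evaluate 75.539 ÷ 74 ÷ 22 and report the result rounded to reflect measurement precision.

75.539 ÷ 74 ÷ 22 = 0.0463998771499…
Multiplication/division keeps the fewest significant figures: 75.539 → 5 s.f., 74 → 2 s.f., 22 → 2 s.f.; limit is 2.
Rounded to 2 significant figures: 4.6 × 10^-2.

4.6 × 10^-2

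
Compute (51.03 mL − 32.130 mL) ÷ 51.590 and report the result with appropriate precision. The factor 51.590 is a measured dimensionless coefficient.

51.03 mL − 32.130 mL = 18.900 mL; the difference is limited to 2 decimal places (4 s.f.).
Carrying full precision, 18.900 ÷ 51.590 = 0.366350067843… mL; 51.590 has 5 s.f., so the result keeps min(4, 5) = 4 s.f.
Rounded to 4 significant figures: 0.3664 mL.

0.3664 mL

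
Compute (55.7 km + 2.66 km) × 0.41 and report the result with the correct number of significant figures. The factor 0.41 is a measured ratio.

24 km

55.7 km + 2.66 km = 58.36 km; the sum is limited to 1 decimal place (3 s.f.).
Carrying full precision, 58.36 × 0.41 = 23.9276 km; 0.41 has 2 s.f., so the result keeps min(3, 2) = 2 s.f.
Rounded to 2 significant figures: 24 km.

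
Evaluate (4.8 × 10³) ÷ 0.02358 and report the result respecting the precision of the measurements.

(4.8 × 10³) ÷ 0.02358 = 203562.340967…
Multiplication/division keeps the fewest significant figures: 4.8 × 10³ → 2 s.f., 0.02358 → 4 s.f.; limit is 2.
Rounded to 2 significant figures: 2.0 × 10⁵.

2.0 × 10⁵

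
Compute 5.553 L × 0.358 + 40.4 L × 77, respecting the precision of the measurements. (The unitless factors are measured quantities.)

5.553 × 0.358 = 1.987974 → 1.99 L (3 s.f., last digit at the 10^-2 place).
40.4 × 77 = 3110.8 → 3.1 × 10^3 L (2 s.f., last digit at the 10^2 place).
Sum: 3112.787974 L; keep the coarser place, 10^2.
Result: 3.1 × 10^3 L.

3.1 × 10^3 L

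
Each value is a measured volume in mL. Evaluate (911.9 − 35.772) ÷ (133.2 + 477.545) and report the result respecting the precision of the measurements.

911.9 − 35.772 = 876.128, limited to 1 d.p. → 4 s.f.; 133.2 + 477.545 = 610.745, limited to 1 d.p. → 4 s.f.
Carrying full precision, 876.128 ÷ 610.745 = 1.43452340993…; keep min(4, 4) = 4 s.f.
Rounded to 4 significant figures: 1.435.

1.435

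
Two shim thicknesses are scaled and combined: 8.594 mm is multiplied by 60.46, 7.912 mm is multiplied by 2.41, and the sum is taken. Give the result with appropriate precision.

538.7 mm

8.594 × 60.46 = 519.59324 → 519.6 mm (4 s.f., last digit at the 10^-1 place).
7.912 × 2.41 = 19.06792 → 19.1 mm (3 s.f., last digit at the 10^-1 place).
Sum: 538.66116 mm; keep the coarser place, 10^-1.
Result: 538.7 mm.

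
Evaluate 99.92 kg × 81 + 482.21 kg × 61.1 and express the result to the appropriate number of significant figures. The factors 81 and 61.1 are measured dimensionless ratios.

99.92 × 81 = 8093.52 → 8.1 × 10³ kg (2 s.f., last digit at the 10^2 place).
482.21 × 61.1 = 29463.031 → 2.95 × 10⁴ kg (3 s.f., last digit at the 10^2 place).
Sum: 37556.551 kg; keep the coarser place, 10^2.
Result: 3.76 × 10⁴ kg.

3.76 × 10⁴ kg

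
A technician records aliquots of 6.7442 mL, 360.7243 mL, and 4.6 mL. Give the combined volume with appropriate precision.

372.1 mL

6.7442 mL + 360.7243 mL + 4.6 mL = 372.0685 mL.
Addition/subtraction keeps the fewest decimal places: 6.7442 → 4 decimal places, 360.7243 → 4 decimal places, 4.6 → 1 decimal place; limit is 1.
Rounded to 1 decimal place: 372.1 mL.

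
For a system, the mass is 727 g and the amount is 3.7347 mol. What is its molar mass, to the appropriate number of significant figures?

195 g/mol

molar mass = 727 g ÷ 3.7347 mol = 194.66088307… g/mol.
727 has 3 significant figures; 3.7347 has 5.
Division/multiplication keeps the fewest: 3 significant figures.
Rounded: 195 g/mol.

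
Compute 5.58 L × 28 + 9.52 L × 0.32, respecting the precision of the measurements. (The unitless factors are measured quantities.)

5.58 × 28 = 156.24 → 1.6 × 10² L (2 s.f., last digit at the 10^1 place).
9.52 × 0.32 = 3.0464 → 3.0 L (2 s.f., last digit at the 10^-1 place).
Sum: 159.2864 L; keep the coarser place, 10^1.
Result: 1.6 × 10² L.

1.6 × 10² L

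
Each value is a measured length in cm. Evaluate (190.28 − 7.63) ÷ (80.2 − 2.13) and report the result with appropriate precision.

190.28 − 7.63 = 182.65, limited to 2 d.p. → 5 s.f.; 80.2 − 2.13 = 78.07, limited to 1 d.p. → 3 s.f.
Carrying full precision, 182.65 ÷ 78.07 = 2.33956705521…; keep min(5, 3) = 3 s.f.
Rounded to 3 significant figures: 2.34.

2.34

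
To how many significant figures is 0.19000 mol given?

5

0.19000: leading zeros are not significant; trailing zeros after a decimal point are significant.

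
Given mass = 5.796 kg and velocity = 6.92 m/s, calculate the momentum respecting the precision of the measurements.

momentum = 5.796 kg × 6.92 m/s = 40.10832 kg·m/s.
5.796 has 4 significant figures; 6.92 has 3.
Division/multiplication keeps the fewest: 3 significant figures.
Rounded: 40.1 kg·m/s.

40.1 kg·m/s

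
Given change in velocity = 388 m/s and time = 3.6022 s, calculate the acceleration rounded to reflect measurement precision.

108 m/s²

acceleration = 388 m/s ÷ 3.6022 s = 107.711953806… m/s².
388 has 3 significant figures; 3.6022 has 5.
Division/multiplication keeps the fewest: 3 significant figures.
Rounded: 108 m/s².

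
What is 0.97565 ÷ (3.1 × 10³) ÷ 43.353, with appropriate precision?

7.3 × 10⁻⁶

0.97565 ÷ (3.1 × 10³) ÷ 43.353 = 0.00000725960848042…
Multiplication/division keeps the fewest significant figures: 0.97565 → 5 s.f., 3.1 × 10³ → 2 s.f., 43.353 → 5 s.f.; limit is 2.
Rounded to 2 significant figures: 7.3 × 10⁻⁶.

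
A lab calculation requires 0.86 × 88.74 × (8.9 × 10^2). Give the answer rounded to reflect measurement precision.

0.86 × 88.74 × (8.9 × 10^2) = 67921.596
Multiplication/division keeps the fewest significant figures: 0.86 → 2 s.f., 88.74 → 4 s.f., 8.9 × 10^2 → 2 s.f.; limit is 2.
Rounded to 2 significant figures: 6.8 × 10^4.

6.8 × 10^4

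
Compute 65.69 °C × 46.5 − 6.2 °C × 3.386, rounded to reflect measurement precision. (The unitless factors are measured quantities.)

65.69 × 46.5 = 3054.585 → 3.05 × 10^3 °C (3 s.f., last digit at the 10^1 place).
6.2 × 3.386 = 20.9932 → 21 °C (2 s.f., last digit at the 10^0 place).
Difference: 3033.5918 °C; keep the coarser place, 10^1.
Result: 3.03 × 10^3 °C.

3.03 × 10^3 °C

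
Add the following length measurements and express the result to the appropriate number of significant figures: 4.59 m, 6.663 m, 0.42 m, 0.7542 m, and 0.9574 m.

13.38 m

4.59 m + 6.663 m + 0.42 m + 0.7542 m + 0.9574 m = 13.3846 m.
Addition/subtraction keeps the fewest decimal places: 4.59 → 2 decimal places, 6.663 → 3 decimal places, 0.42 → 2 decimal places, 0.7542 → 4 decimal places, 0.9574 → 4 decimal places; limit is 2.
Rounded to 2 decimal places: 13.38 m.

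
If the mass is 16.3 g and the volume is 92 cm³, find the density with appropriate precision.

0.18 g/cm³

density = 16.3 g ÷ 92 cm³ = 0.177173913043… g/cm³.
16.3 has 3 significant figures; 92 has 2.
Division/multiplication keeps the fewest: 2 significant figures.
Rounded: 0.18 g/cm³.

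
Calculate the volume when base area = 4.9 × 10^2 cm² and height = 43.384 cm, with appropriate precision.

volume = 4.9 × 10^2 cm² × 43.384 cm = 21258.16 cm³.
4.9 × 10^2 has 2 significant figures; 43.384 has 5.
Division/multiplication keeps the fewest: 2 significant figures.
Rounded: 2.1 × 10^4 cm³.

2.1 × 10^4 cm³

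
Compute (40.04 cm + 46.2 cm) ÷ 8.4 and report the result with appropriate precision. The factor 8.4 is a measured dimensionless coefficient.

10. cm

40.04 cm + 46.2 cm = 86.24 cm; the sum is limited to 1 decimal place (3 s.f.).
Carrying full precision, 86.24 ÷ 8.4 = 10.2666666667… cm; 8.4 has 2 s.f., so the result keeps min(3, 2) = 2 s.f.
Rounded to 2 significant figures: 10. cm.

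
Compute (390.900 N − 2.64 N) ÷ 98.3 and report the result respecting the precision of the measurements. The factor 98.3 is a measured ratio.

3.95 N

390.900 N − 2.64 N = 388.260 N; the difference is limited to 2 decimal places (5 s.f.).
Carrying full precision, 388.260 ÷ 98.3 = 3.9497456765… N; 98.3 has 3 s.f., so the result keeps min(5, 3) = 3 s.f.
Rounded to 3 significant figures: 3.95 N.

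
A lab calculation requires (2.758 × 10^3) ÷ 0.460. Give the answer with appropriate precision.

6.00 × 10^3

(2.758 × 10^3) ÷ 0.460 = 5995.65217391…
Multiplication/division keeps the fewest significant figures: 2.758 × 10^3 → 4 s.f., 0.460 → 3 s.f.; limit is 3.
Rounded to 3 significant figures: 6.00 × 10^3.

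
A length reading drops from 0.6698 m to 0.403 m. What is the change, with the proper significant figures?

0.267 m

0.6698 m − 0.403 m = 0.2668 m.
Addition/subtraction keeps the fewest decimal places: 0.6698 → 4 decimal places, 0.403 → 3 decimal places; limit is 3.
Rounded to 3 decimal places: 0.267 m.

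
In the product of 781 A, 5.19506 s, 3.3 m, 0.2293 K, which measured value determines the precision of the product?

781 A → 3 s.f.; 5.19506 s → 6 s.f.; 3.3 m → 2 s.f.; 0.2293 K → 4 s.f.
The fewest is 2 significant figures, from 3.3 m.

3.3 m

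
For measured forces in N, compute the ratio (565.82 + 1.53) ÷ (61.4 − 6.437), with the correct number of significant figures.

565.82 + 1.53 = 567.35, limited to 2 d.p. → 5 s.f.; 61.4 − 6.437 = 54.963, limited to 1 d.p. → 3 s.f.
Carrying full precision, 567.35 ÷ 54.963 = 10.3223987046…; keep min(5, 3) = 3 s.f.
Rounded to 3 significant figures: 10.3.

10.3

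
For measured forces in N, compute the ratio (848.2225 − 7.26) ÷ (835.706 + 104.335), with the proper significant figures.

0.89460

848.2225 − 7.26 = 840.9625, limited to 2 d.p. → 5 s.f.; 835.706 + 104.335 = 940.041, limited to 3 d.p. → 6 s.f.
Carrying full precision, 840.9625 ÷ 940.041 = 0.894601937575…; keep min(5, 6) = 5 s.f.
Rounded to 5 significant figures: 0.89460.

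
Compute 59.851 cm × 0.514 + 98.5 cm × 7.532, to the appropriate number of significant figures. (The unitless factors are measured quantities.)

59.851 × 0.514 = 30.763414 → 30.8 cm (3 s.f., last digit at the 10^-1 place).
98.5 × 7.532 = 741.902 → 742 cm (3 s.f., last digit at the 10^0 place).
Sum: 772.665414 cm; keep the coarser place, 10^0.
Result: 773 cm.

773 cm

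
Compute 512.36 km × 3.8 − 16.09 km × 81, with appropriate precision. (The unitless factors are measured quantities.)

6 × 10^2 km

512.36 × 3.8 = 1946.968 → 1.9 × 10^3 km (2 s.f., last digit at the 10^2 place).
16.09 × 81 = 1303.29 → 1.3 × 10^3 km (2 s.f., last digit at the 10^2 place).
Difference: 643.678 km; keep the coarser place, 10^2.
Result: 6 × 10^2 km.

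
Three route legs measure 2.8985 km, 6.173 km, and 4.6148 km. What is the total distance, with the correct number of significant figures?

2.8985 km + 6.173 km + 4.6148 km = 13.6863 km.
Addition/subtraction keeps the fewest decimal places: 2.8985 → 4 decimal places, 6.173 → 3 decimal places, 4.6148 → 4 decimal places; limit is 3.
Rounded to 3 decimal places: 13.686 km.

13.686 km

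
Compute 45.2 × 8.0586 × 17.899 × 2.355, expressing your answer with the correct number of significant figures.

45.2 × 8.0586 × 17.899 × 2.355 = 15353.8648615…
Multiplication/division keeps the fewest significant figures: 45.2 → 3 s.f., 8.0586 → 5 s.f., 17.899 → 5 s.f., 2.355 → 4 s.f.; limit is 3.
Rounded to 3 significant figures: 1.54 × 10^4.

1.54 × 10^4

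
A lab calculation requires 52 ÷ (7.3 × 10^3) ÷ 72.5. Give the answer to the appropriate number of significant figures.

9.8 × 10^-5

52 ÷ (7.3 × 10^3) ÷ 72.5 = 0.0000982522437411…
Multiplication/division keeps the fewest significant figures: 52 → 2 s.f., 7.3 × 10^3 → 2 s.f., 72.5 → 3 s.f.; limit is 2.
Rounded to 2 significant figures: 9.8 × 10^-5.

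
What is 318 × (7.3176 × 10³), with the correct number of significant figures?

318 × (7.3176 × 10³) = 2326996.8
Multiplication/division keeps the fewest significant figures: 318 → 3 s.f., 7.3176 × 10³ → 5 s.f.; limit is 3.
Rounded to 3 significant figures: 2.33 × 10⁶.

2.33 × 10⁶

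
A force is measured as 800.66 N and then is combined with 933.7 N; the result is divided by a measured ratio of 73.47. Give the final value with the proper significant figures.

23.61 N

800.66 N + 933.7 N = 1734.36 N; the sum is limited to 1 decimal place (5 s.f.).
Carrying full precision, 1734.36 ÷ 73.47 = 23.6063699469… N; 73.47 has 4 s.f., so the result keeps min(5, 4) = 4 s.f.
Rounded to 4 significant figures: 23.61 N.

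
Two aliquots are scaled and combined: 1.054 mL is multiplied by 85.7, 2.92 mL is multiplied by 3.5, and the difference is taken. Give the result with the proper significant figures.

8.0 × 10^1 mL

1.054 × 85.7 = 90.3278 → 90.3 mL (3 s.f., last digit at the 10^-1 place).
2.92 × 3.5 = 10.22 → 10. mL (2 s.f., last digit at the 10^0 place).
Difference: 80.1078 mL; keep the coarser place, 10^0.
Result: 8.0 × 10^1 mL.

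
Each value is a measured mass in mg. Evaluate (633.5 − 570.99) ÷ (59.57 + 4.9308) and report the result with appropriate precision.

633.5 − 570.99 = 62.51, limited to 1 d.p. → 3 s.f.; 59.57 + 4.9308 = 64.5008, limited to 2 d.p. → 4 s.f.
Carrying full precision, 62.51 ÷ 64.5008 = 0.969135266539…; keep min(3, 4) = 3 s.f.
Rounded to 3 significant figures: 0.969.

0.969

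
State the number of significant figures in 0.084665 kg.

5

0.084665: leading zeros are not significant.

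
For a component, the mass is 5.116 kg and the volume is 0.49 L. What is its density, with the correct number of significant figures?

1.0 × 10^1 kg/L

density = 5.116 kg ÷ 0.49 L = 10.4408163265… kg/L.
5.116 has 4 significant figures; 0.49 has 2.
Division/multiplication keeps the fewest: 2 significant figures.
Rounded: 1.0 × 10^1 kg/L.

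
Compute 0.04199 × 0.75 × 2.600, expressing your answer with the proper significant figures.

0.04199 × 0.75 × 2.600 = 0.0818805
Multiplication/division keeps the fewest significant figures: 0.04199 → 4 s.f., 0.75 → 2 s.f., 2.600 → 4 s.f.; limit is 2.
Rounded to 2 significant figures: 0.082.

0.082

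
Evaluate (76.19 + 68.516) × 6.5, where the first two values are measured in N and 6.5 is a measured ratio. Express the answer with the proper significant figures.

9.4 × 10^2 N

76.19 N + 68.516 N = 144.706 N; the sum is limited to 2 decimal places (5 s.f.).
Carrying full precision, 144.706 × 6.5 = 940.589 N; 6.5 has 2 s.f., so the result keeps min(5, 2) = 2 s.f.
Rounded to 2 significant figures: 9.4 × 10^2 N.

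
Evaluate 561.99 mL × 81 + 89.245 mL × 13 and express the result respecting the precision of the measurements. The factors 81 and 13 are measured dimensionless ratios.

4.7 × 10^4 mL

561.99 × 81 = 45521.19 → 4.6 × 10^4 mL (2 s.f., last digit at the 10^3 place).
89.245 × 13 = 1160.185 → 1.2 × 10^3 mL (2 s.f., last digit at the 10^2 place).
Sum: 46681.375 mL; keep the coarser place, 10^3.
Result: 4.7 × 10^4 mL.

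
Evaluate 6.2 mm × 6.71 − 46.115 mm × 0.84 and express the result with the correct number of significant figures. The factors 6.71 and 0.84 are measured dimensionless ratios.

6.2 × 6.71 = 41.602 → 42 mm (2 s.f., last digit at the 10^0 place).
46.115 × 0.84 = 38.7366 → 39 mm (2 s.f., last digit at the 10^0 place).
Difference: 2.8654 mm; keep the coarser place, 10^0.
Result: 3 mm.

3 mm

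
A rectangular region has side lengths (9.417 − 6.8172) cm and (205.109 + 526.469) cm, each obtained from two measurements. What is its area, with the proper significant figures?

1902 cm²

9.417 − 6.8172 = 2.5998, limited to 3 d.p. → 4 s.f.; 205.109 + 526.469 = 731.578, limited to 3 d.p. → 6 s.f.
Carrying full precision, 2.5998 × 731.578 = 1901.9564844; keep min(4, 6) = 4 s.f.
Rounded to 4 significant figures: 1902 cm².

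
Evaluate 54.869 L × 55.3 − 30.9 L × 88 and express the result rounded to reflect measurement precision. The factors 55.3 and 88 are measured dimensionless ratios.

54.869 × 55.3 = 3034.2557 → 3.03 × 10³ L (3 s.f., last digit at the 10^1 place).
30.9 × 88 = 2719.2 → 2.7 × 10³ L (2 s.f., last digit at the 10^2 place).
Difference: 315.0557 L; keep the coarser place, 10^2.
Result: 3 × 10² L.

3 × 10² L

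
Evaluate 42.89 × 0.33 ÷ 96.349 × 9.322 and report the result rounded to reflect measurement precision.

42.89 × 0.33 ÷ 96.349 × 9.322 = 1.3694048864…
Multiplication/division keeps the fewest significant figures: 42.89 → 4 s.f., 0.33 → 2 s.f., 96.349 → 5 s.f., 9.322 → 4 s.f.; limit is 2.
Rounded to 2 significant figures: 1.4.

1.4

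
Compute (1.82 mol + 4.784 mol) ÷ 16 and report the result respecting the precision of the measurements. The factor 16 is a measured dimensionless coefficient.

1.82 mol + 4.784 mol = 6.604 mol; the sum is limited to 2 decimal places (3 s.f.).
Carrying full precision, 6.604 ÷ 16 = 0.41275 mol; 16 has 2 s.f., so the result keeps min(3, 2) = 2 s.f.
Rounded to 2 significant figures: 0.41 mol.

0.41 mol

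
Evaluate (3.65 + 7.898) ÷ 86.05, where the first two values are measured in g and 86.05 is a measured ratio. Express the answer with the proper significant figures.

3.65 g + 7.898 g = 11.548 g; the sum is limited to 2 decimal places (4 s.f.).
Carrying full precision, 11.548 ÷ 86.05 = 0.134201045904… g; 86.05 has 4 s.f., so the result keeps min(4, 4) = 4 s.f.
Rounded to 4 significant figures: 0.1342 g.

0.1342 g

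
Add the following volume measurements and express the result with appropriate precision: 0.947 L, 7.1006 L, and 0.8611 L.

8.909 L

0.947 L + 7.1006 L + 0.8611 L = 8.9087 L.
Addition/subtraction keeps the fewest decimal places: 0.947 → 3 decimal places, 7.1006 → 4 decimal places, 0.8611 → 4 decimal places; limit is 3.
Rounded to 3 decimal places: 8.909 L.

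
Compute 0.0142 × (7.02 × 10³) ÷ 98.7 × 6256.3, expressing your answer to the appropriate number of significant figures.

0.0142 × (7.02 × 10³) ÷ 98.7 × 6256.3 = 6318.67283891…
Multiplication/division keeps the fewest significant figures: 0.0142 → 3 s.f., 7.02 × 10³ → 3 s.f., 98.7 → 3 s.f., 6256.3 → 5 s.f.; limit is 3.
Rounded to 3 significant figures: 6.32 × 10³.

6.32 × 10³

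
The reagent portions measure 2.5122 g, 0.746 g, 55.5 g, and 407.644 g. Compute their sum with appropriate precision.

2.5122 g + 0.746 g + 55.5 g + 407.644 g = 466.4022 g.
Addition/subtraction keeps the fewest decimal places: 2.5122 → 4 decimal places, 0.746 → 3 decimal places, 55.5 → 1 decimal place, 407.644 → 3 decimal places; limit is 1.
Rounded to 1 decimal place: 466.4 g.

466.4 g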